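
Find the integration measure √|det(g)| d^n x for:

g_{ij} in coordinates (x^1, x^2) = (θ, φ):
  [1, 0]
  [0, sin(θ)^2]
det(g) = sin(θ)^2
√|det(g)| = sin(θ) (taking 0 < θ < π so that |sin(θ)| = sin(θ))
Volume element: dV = sin(θ) dθ dφ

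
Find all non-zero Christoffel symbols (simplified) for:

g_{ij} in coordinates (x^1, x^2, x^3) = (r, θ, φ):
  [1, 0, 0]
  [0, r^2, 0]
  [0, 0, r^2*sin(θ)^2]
Using Γ^k_{ij} = (1/2) g^{km} (∂_i g_{mj} + ∂_j g_{mi} - ∂_m g_{ij}); the metric is diagonal, so only the m = k term contributes.
Non-zero symbols (using the symmetry Γ^k_{ij} = Γ^k_{ji}):
Γ^r_{θ θ} = (1/2) g^{rr} (∂_θ g_{rθ} + ∂_θ g_{rθ} - ∂_r g_{θθ}) = (1/2)(1)((0) + (0) - (2*r)) = -r
Γ^r_{φ φ} = (1/2) g^{rr} (∂_φ g_{rφ} + ∂_φ g_{rφ} - ∂_r g_{φφ}) = (1/2)(1)((0) + (0) - (2*r*sin(θ)^2)) = -r*sin(θ)^2
Γ^θ_{r θ} = (1/2) g^{θθ} (∂_r g_{θθ} + ∂_θ g_{θr} - ∂_θ g_{rθ}) = (1/2)(1/r^2)((2*r) + (0) - (0)) = 1/r
Γ^θ_{φ φ} = (1/2) g^{θθ} (∂_φ g_{θφ} + ∂_φ g_{θφ} - ∂_θ g_{φφ}) = (1/2)(1/r^2)((0) + (0) - (r^2*sin(2*θ))) = -sin(2*θ)/2
Γ^φ_{r φ} = (1/2) g^{φφ} (∂_r g_{φφ} + ∂_φ g_{φr} - ∂_φ g_{rφ}) = (1/2)(1/(r^2*sin(θ)^2))((2*r*sin(θ)^2) + (0) - (0)) = 1/r
Γ^φ_{θ φ} = (1/2) g^{φφ} (∂_θ g_{φφ} + ∂_φ g_{φθ} - ∂_φ g_{θφ}) = (1/2)(1/(r^2*sin(θ)^2))((r^2*sin(2*θ)) + (0) - (0)) = 1/tan(θ)
All other Christoffel symbols are zero.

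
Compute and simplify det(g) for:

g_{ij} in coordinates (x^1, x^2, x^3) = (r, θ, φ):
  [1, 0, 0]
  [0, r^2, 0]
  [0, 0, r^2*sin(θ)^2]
Diagonal metric: det(g) = g_{11}·g_{22}·g_{33}
= (1)·(r^2)·(r^2*sin(θ)^2)
det(g) = r^4*sin(θ)^2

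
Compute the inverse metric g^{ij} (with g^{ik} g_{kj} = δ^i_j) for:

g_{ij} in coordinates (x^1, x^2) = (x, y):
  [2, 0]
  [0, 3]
The metric is diagonal, so g^{ij} is diagonal with entries 1/g_{ii}: diag(1/2, 1/3).
g^{ij}:
  [1/2, 0]
  [0, 1/3]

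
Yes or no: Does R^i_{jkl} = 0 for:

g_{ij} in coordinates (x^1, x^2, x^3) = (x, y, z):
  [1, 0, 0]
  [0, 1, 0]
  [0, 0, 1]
All metric components are constant, so every Christoffel symbol vanishes and R^i_{jkl} = 0.
Yes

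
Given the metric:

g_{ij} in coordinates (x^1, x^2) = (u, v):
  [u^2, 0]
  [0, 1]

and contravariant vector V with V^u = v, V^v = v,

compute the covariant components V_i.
V_i = g_{ij} V^j:
V_u = (u^2)(v) + (0)(v) = u^2*v
V_v = (0)(v) + (1)(v) = v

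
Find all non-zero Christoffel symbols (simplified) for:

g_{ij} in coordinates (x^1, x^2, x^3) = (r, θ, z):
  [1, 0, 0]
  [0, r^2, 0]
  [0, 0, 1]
Using Γ^k_{ij} = (1/2) g^{km} (∂_i g_{mj} + ∂_j g_{mi} - ∂_m g_{ij}); the metric is diagonal, so only the m = k term contributes.
Non-zero symbols (using the symmetry Γ^k_{ij} = Γ^k_{ji}):
Γ^r_{θ θ} = (1/2) g^{rr} (∂_θ g_{rθ} + ∂_θ g_{rθ} - ∂_r g_{θθ}) = (1/2)(1)((0) + (0) - (2*r)) = -r
Γ^θ_{r θ} = (1/2) g^{θθ} (∂_r g_{θθ} + ∂_θ g_{θr} - ∂_θ g_{rθ}) = (1/2)(1/r^2)((2*r) + (0) - (0)) = 1/r
All other Christoffel symbols are zero.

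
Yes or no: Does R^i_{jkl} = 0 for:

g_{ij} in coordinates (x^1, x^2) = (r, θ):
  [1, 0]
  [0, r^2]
Non-zero Christoffel symbols:
Γ^r_{θ θ} = -r
Γ^θ_{r θ} = 1/r
Ricci tensor: R_{rr} = 0, R_{rθ} = 0, R_{θθ} = 0
All R_{ij} vanish; in 2 dimensions the Riemann tensor is fully determined by the Ricci tensor, so R^i_{jkl} = 0: the metric is flat (curvilinear coordinates on flat space).
Yes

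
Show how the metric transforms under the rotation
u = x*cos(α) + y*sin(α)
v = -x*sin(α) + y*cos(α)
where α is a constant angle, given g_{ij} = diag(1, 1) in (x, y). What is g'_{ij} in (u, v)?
Invert the transformation: x = u*cos(α) - v*sin(α), y = u*sin(α) + v*cos(α)
g'_{ij} = (∂x^k/∂x'^i)(∂x^l/∂x'^j) g_{kl}; with g_{kl} = δ_{kl} this is Σ_k (∂x^k/∂x'^i)(∂x^k/∂x'^j).
Jacobian: ∂x/∂u = cos(α), ∂x/∂v = -sin(α), ∂y/∂u = sin(α), ∂y/∂v = cos(α)
g'_{uu} = (cos(α))(cos(α)) + (sin(α))(sin(α)) = 1
g'_{uv} = (cos(α))(-sin(α)) + (sin(α))(cos(α)) = 0
g'_{vv} = (-sin(α))(-sin(α)) + (cos(α))(cos(α)) = 1
g'_{ij} = diag(1, 1)
The Euclidean metric is invariant under rotations.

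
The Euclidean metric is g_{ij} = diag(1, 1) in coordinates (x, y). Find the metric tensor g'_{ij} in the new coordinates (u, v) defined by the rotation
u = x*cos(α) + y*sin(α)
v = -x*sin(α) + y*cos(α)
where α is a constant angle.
Invert the transformation: x = u*cos(α) - v*sin(α), y = u*sin(α) + v*cos(α)
g'_{ij} = (∂x^k/∂x'^i)(∂x^l/∂x'^j) g_{kl}; with g_{kl} = δ_{kl} this is Σ_k (∂x^k/∂x'^i)(∂x^k/∂x'^j).
Jacobian: ∂x/∂u = cos(α), ∂x/∂v = -sin(α), ∂y/∂u = sin(α), ∂y/∂v = cos(α)
g'_{uu} = (cos(α))(cos(α)) + (sin(α))(sin(α)) = 1
g'_{uv} = (cos(α))(-sin(α)) + (sin(α))(cos(α)) = 0
g'_{vv} = (-sin(α))(-sin(α)) + (cos(α))(cos(α)) = 1
g'_{ij} = diag(1, 1)
The Euclidean metric is invariant under rotations.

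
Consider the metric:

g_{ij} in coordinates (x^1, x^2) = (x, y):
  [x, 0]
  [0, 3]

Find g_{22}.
With x^1 = x, x^2 = y, g_{22} = g_{yy} is the row-2, column-2 entry of the matrix.
g_{22} = 3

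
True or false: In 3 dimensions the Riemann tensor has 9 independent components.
n^2(n^2-1)/12 = 9·8/12 = 6 independent components for n = 3.
False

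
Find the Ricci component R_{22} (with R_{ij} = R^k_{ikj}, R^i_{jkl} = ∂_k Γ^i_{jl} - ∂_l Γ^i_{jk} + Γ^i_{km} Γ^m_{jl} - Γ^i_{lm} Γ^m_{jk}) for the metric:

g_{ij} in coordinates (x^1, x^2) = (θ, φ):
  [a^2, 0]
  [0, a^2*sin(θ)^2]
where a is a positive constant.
Non-zero Christoffel symbols (Γ^k_{ij} = Γ^k_{ji}):
Γ^θ_{φ φ} = -sin(2*θ)/2
Γ^φ_{θ φ} = 1/tan(θ)
R^θ_{φ θ φ} = ∂_θ Γ^θ_{φ φ} - ∂_φ Γ^θ_{φ θ} + Γ^θ_{θ m} Γ^m_{φ φ} - Γ^θ_{φ m} Γ^m_{φ θ}
  = (-cos(2*θ)) - (0) + (0) - (-cos(θ)^2) = sin(θ)^2
R^φ_{φ φ φ} = 0 (a repeated index in an antisymmetric pair)
R_{φφ} = R^θ_{φ θ φ} + R^φ_{φ φ φ} = (sin(θ)^2) + (0) = sin(θ)^2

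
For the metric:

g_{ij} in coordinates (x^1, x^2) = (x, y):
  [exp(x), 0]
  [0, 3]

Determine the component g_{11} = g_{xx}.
With x^1 = x, x^2 = y, g_{11} = g_{xx} is the row-1, column-1 entry of the matrix.
g_{11} = exp(x)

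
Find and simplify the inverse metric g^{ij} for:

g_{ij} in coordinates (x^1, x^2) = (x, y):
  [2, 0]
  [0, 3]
The metric is diagonal, so g^{ij} is diagonal with entries 1/g_{ii}: diag(1/2, 1/3).
g^{ij}:
  [1/2, 0]
  [0, 1/3]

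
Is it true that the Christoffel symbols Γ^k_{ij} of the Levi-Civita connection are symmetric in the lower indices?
The Levi-Civita connection is torsion-free, which is exactly Γ^k_{ij} = Γ^k_{ji}.
Yes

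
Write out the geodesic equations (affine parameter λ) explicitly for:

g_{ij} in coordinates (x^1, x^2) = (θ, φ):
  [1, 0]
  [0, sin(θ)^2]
Geodesic equation: d^2x^k/dλ^2 + Γ^k_{ij} (dx^i/dλ)(dx^j/dλ) = 0.
Non-zero Christoffel symbols:
Γ^θ_{φ φ} = -sin(2*θ)/2
Γ^φ_{θ φ} = 1/tan(θ)
Substituting (the symmetric pair Γ^k_{ij}, Γ^k_{ji} combines into a factor 2):
d^2θ/dλ^2 - (sin(2*θ)/2) (dφ/dλ)^2 = 0
d^2φ/dλ^2 + (2/tan(θ)) (dθ/dλ)(dφ/dλ) = 0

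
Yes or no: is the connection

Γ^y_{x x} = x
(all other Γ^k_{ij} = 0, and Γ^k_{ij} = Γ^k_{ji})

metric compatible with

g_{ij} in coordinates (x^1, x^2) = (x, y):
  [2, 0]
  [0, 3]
Using ∇_k g_{ij} = ∂_k g_{ij} - Γ^m_{ki} g_{mj} - Γ^m_{kj} g_{im}:
∇_x g_{xy} = (0) - (3*x) - (0) = -3*x ≠ 0
So the connection is not metric compatible (it is not the Levi-Civita connection).
No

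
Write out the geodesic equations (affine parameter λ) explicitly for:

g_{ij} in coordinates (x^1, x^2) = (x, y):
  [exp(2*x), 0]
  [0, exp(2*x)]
Geodesic equation: d^2x^k/dλ^2 + Γ^k_{ij} (dx^i/dλ)(dx^j/dλ) = 0.
Non-zero Christoffel symbols:
Γ^x_{x x} = 1
Γ^x_{y y} = -1
Γ^y_{x y} = 1
Substituting (the symmetric pair Γ^k_{ij}, Γ^k_{ji} combines into a factor 2):
d^2x/dλ^2 + (dx/dλ)^2 - (dy/dλ)^2 = 0
d^2y/dλ^2 + 2 (dx/dλ)(dy/dλ) = 0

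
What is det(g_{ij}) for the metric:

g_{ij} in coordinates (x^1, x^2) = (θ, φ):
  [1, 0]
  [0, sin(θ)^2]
For a 2×2 metric: det(g) = g_{11}·g_{22} - g_{12}·g_{21}
= (1)·(sin(θ)^2) - (0)·(0)
= sin(θ)^2 - 0
det(g) = sin(θ)^2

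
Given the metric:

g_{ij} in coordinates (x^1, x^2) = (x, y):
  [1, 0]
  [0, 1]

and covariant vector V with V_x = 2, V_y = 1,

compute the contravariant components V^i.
Inverse metric (diagonal): g^{xx} = 1, g^{yy} = 1
V^i = g^{ij} V_j:
V^x = (1)(2) + (0)(1) = 2
V^y = (0)(2) + (1)(1) = 1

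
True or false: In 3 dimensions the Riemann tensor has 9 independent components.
n^2(n^2-1)/12 = 9·8/12 = 6 independent components for n = 3.
False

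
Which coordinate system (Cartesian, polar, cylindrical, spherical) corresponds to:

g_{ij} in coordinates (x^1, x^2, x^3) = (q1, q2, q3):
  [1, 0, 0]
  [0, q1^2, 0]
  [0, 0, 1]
The line element ds^2 = dq1^2 + q1^2 dq2^2 + dq3^2 is dr^2 + r^2 dθ^2 + dz^2 with q1 = r, q2 = θ, q3 = z.
cylindrical coordinates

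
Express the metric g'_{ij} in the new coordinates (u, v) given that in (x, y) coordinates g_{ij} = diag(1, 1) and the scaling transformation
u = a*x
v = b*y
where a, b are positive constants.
Invert the transformation: x = u/a, y = v/b
g'_{ij} = (∂x^k/∂x'^i)(∂x^l/∂x'^j) g_{kl}; with g_{kl} = δ_{kl} this is Σ_k (∂x^k/∂x'^i)(∂x^k/∂x'^j).
Jacobian: ∂x/∂u = 1/a, ∂x/∂v = 0, ∂y/∂u = 0, ∂y/∂v = 1/b
g'_{uu} = (1/a)(1/a) + (0)(0) = 1/a^2
g'_{uv} = (1/a)(0) + (0)(1/b) = 0
g'_{vv} = (0)(0) + (1/b)(1/b) = 1/b^2
g'_{ij} = diag(1/a^2, 1/b^2)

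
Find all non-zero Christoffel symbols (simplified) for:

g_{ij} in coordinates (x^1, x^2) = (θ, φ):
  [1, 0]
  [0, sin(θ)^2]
Using Γ^k_{ij} = (1/2) g^{km} (∂_i g_{mj} + ∂_j g_{mi} - ∂_m g_{ij}); the metric is diagonal, so only the m = k term contributes.
Non-zero symbols (using the symmetry Γ^k_{ij} = Γ^k_{ji}):
Γ^θ_{φ φ} = (1/2) g^{θθ} (∂_φ g_{θφ} + ∂_φ g_{θφ} - ∂_θ g_{φφ}) = (1/2)(1)((0) + (0) - (sin(2*θ))) = -sin(2*θ)/2
Γ^φ_{θ φ} = (1/2) g^{φφ} (∂_θ g_{φφ} + ∂_φ g_{φθ} - ∂_φ g_{θφ}) = (1/2)(1/sin(θ)^2)((sin(2*θ)) + (0) - (0)) = 1/tan(θ)
All other Christoffel symbols are zero.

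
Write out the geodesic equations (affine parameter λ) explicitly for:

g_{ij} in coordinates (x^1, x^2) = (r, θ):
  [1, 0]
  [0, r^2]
Geodesic equation: d^2x^k/dλ^2 + Γ^k_{ij} (dx^i/dλ)(dx^j/dλ) = 0.
Non-zero Christoffel symbols:
Γ^r_{θ θ} = -r
Γ^θ_{r θ} = 1/r
Substituting (the symmetric pair Γ^k_{ij}, Γ^k_{ji} combines into a factor 2):
d^2r/dλ^2 - r (dθ/dλ)^2 = 0
d^2θ/dλ^2 + (2/r) (dr/dλ)(dθ/dλ) = 0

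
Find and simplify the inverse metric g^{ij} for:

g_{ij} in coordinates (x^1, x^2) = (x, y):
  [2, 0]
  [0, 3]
The metric is diagonal, so g^{ij} is diagonal with entries 1/g_{ii}: diag(1/2, 1/3).
g^{ij}:
  [1/2, 0]
  [0, 1/3]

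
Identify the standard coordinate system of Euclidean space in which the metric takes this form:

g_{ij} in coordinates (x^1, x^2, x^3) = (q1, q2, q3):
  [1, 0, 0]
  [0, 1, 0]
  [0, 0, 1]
All components are constant and the metric is the identity, i.e. orthonormal rectilinear coordinates.
Cartesian (3D) coordinates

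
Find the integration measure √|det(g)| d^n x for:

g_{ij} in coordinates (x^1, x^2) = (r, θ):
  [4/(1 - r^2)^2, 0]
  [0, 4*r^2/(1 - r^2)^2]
det(g) = 16*r^2/(1 - r^2)^4
√|det(g)| = 4*r/(r^2 - 1)^2
Volume element: dV = 4*r/(r^2 - 1)^2 dr dθ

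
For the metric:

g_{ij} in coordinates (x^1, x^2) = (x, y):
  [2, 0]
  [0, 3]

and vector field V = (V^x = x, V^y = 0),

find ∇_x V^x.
All Christoffel symbols are zero.
∇_x V^x = ∂_x V^x + Γ^x_{x j} V^j
  = (1) + (0)(x) + (0)(0)
  = 1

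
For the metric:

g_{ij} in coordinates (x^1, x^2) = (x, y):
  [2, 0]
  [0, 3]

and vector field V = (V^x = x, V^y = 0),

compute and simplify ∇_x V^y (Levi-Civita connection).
All Christoffel symbols are zero.
∇_x V^y = ∂_x V^y + Γ^y_{x j} V^j
  = (0) + (0)(x) + (0)(0)
  = 0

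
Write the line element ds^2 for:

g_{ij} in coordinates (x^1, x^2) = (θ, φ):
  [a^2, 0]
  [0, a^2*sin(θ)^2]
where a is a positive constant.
ds^2 = g_{ij} dx^i dx^j; only the non-zero components contribute.
ds^2 = a^2 dθ^2 + a^2*sin(θ)^2 dφ^2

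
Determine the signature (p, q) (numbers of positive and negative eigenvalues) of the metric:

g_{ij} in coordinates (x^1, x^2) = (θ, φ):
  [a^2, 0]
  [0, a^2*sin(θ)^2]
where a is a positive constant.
The metric is diagonal, so its eigenvalues are the diagonal entries: a^2, a^2*sin(θ)^2 (at a generic point, where coordinate-dependent entries are positive).
2 positive, 0 negative.
(2, 0) - Riemannian (positive definite)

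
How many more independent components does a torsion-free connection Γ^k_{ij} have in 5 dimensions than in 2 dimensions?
Independent components in n dimensions: n × n(n+1)/2 = n^2(n+1)/2.
5D: 5 × 15 = 75
2D: 2 × 3 = 6
Difference = 75 - 6 = 69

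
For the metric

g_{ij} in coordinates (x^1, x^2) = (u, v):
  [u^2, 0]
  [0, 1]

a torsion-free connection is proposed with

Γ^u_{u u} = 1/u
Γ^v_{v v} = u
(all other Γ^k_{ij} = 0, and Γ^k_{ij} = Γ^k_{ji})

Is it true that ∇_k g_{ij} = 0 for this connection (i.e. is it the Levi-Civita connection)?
Using ∇_k g_{ij} = ∂_k g_{ij} - Γ^m_{ki} g_{mj} - Γ^m_{kj} g_{im}:
∇_v g_{vv} = (0) - (u) - (u) = -2*u ≠ 0
So the connection is not metric compatible (it is not the Levi-Civita connection).
No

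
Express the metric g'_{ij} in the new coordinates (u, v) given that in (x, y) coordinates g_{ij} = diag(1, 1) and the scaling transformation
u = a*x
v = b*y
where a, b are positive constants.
Invert the transformation: x = u/a, y = v/b
g'_{ij} = (∂x^k/∂x'^i)(∂x^l/∂x'^j) g_{kl}; with g_{kl} = δ_{kl} this is Σ_k (∂x^k/∂x'^i)(∂x^k/∂x'^j).
Jacobian: ∂x/∂u = 1/a, ∂x/∂v = 0, ∂y/∂u = 0, ∂y/∂v = 1/b
g'_{uu} = (1/a)(1/a) + (0)(0) = 1/a^2
g'_{uv} = (1/a)(0) + (0)(1/b) = 0
g'_{vv} = (0)(0) + (1/b)(1/b) = 1/b^2
g'_{ij} = diag(1/a^2, 1/b^2)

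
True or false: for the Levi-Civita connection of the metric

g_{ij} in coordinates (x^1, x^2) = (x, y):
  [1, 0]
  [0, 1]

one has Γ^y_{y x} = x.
Γ^y_{y x} = (1/2) g^{yy} (∂_y g_{yx} + ∂_x g_{yy} - ∂_y g_{yx}) = (1/2)(1)((0) + (0) - (0)) = 0
This differs from the proposed value x.
False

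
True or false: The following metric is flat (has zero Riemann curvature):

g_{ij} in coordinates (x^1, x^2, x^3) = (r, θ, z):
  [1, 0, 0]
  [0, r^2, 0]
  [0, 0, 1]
Non-zero Christoffel symbols:
Γ^r_{θ θ} = -r
Γ^θ_{r θ} = 1/r
Ricci tensor: R_{rr} = 0, R_{rθ} = 0, R_{rz} = 0, R_{θθ} = 0, R_{θz} = 0, R_{zz} = 0
All R_{ij} vanish; in 3 dimensions the Riemann tensor is fully determined by the Ricci tensor, so R^i_{jkl} = 0: the metric is flat (curvilinear coordinates on flat space).
True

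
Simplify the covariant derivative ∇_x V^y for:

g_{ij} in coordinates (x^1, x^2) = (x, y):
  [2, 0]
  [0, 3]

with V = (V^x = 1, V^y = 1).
All Christoffel symbols are zero.
∇_x V^y = ∂_x V^y + Γ^y_{x j} V^j
  = (0) + (0)(1) + (0)(1)
  = 0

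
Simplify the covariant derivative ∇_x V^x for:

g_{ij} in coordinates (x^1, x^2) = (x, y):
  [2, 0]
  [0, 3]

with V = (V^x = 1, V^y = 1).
All Christoffel symbols are zero.
∇_x V^x = ∂_x V^x + Γ^x_{x j} V^j
  = (0) + (0)(1) + (0)(1)
  = 0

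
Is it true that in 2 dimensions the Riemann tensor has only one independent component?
The number of independent components is n^2(n^2-1)/12 = 4·3/12 = 1 for n = 2 (e.g. R_{1212}).
Yes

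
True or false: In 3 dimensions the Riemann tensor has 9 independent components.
n^2(n^2-1)/12 = 9·8/12 = 6 independent components for n = 3.
False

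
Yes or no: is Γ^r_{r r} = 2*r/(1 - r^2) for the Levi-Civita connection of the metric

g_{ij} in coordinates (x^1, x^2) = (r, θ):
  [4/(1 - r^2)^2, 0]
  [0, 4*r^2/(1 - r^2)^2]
Γ^r_{r r} = (1/2) g^{rr} (∂_r g_{rr} + ∂_r g_{rr} - ∂_r g_{rr}) = (1/2)((1 - r^2)^2/4)((16*r/(1 - r^2)^3) + (16*r/(1 - r^2)^3) - (16*r/(1 - r^2)^3)) = 2*r/(1 - r^2)
This equals the proposed value 2*r/(1 - r^2).
Yes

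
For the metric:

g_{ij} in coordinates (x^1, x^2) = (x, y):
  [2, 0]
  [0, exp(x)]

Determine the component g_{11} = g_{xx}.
With x^1 = x, x^2 = y, g_{11} = g_{xx} is the row-1, column-1 entry of the matrix.
g_{11} = 2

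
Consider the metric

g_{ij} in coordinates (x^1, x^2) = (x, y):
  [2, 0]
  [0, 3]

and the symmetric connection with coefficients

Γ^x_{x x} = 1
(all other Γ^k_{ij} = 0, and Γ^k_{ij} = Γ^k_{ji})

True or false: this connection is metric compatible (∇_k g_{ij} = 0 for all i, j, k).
Using ∇_k g_{ij} = ∂_k g_{ij} - Γ^m_{ki} g_{mj} - Γ^m_{kj} g_{im}:
∇_x g_{xx} = (0) - (2) - (2) = -4 ≠ 0
So the connection is not metric compatible (it is not the Levi-Civita connection).
False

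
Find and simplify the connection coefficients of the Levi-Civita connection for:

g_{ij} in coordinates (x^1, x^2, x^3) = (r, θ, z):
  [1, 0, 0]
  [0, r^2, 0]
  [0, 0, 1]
Using Γ^k_{ij} = (1/2) g^{km} (∂_i g_{mj} + ∂_j g_{mi} - ∂_m g_{ij}); the metric is diagonal, so only the m = k term contributes.
Non-zero symbols (using the symmetry Γ^k_{ij} = Γ^k_{ji}):
Γ^r_{θ θ} = (1/2) g^{rr} (∂_θ g_{rθ} + ∂_θ g_{rθ} - ∂_r g_{θθ}) = (1/2)(1)((0) + (0) - (2*r)) = -r
Γ^θ_{r θ} = (1/2) g^{θθ} (∂_r g_{θθ} + ∂_θ g_{θr} - ∂_θ g_{rθ}) = (1/2)(1/r^2)((2*r) + (0) - (0)) = 1/r
All other Christoffel symbols are zero.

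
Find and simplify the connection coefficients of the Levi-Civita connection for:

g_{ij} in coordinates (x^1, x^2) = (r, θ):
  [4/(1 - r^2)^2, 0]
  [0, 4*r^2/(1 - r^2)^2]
Using Γ^k_{ij} = (1/2) g^{km} (∂_i g_{mj} + ∂_j g_{mi} - ∂_m g_{ij}); the metric is diagonal, so only the m = k term contributes.
Non-zero symbols (using the symmetry Γ^k_{ij} = Γ^k_{ji}):
Γ^r_{r r} = (1/2) g^{rr} (∂_r g_{rr} + ∂_r g_{rr} - ∂_r g_{rr}) = (1/2)((1 - r^2)^2/4)((16*r/(1 - r^2)^3) + (16*r/(1 - r^2)^3) - (16*r/(1 - r^2)^3)) = 2*r/(1 - r^2)
Γ^r_{θ θ} = (1/2) g^{rr} (∂_θ g_{rθ} + ∂_θ g_{rθ} - ∂_r g_{θθ}) = (1/2)((1 - r^2)^2/4)((0) + (0) - (-8*(r^3 + r)/(r^2 - 1)^3)) = (r^3 + r)/(r^2 - 1)
Γ^θ_{r θ} = (1/2) g^{θθ} (∂_r g_{θθ} + ∂_θ g_{θr} - ∂_θ g_{rθ}) = (1/2)((1 - r^2)^2/(4*r^2))((-8*(r^3 + r)/(r^2 - 1)^3) + (0) - (0)) = (-r^2 - 1)/(r^3 - r)
All other Christoffel symbols are zero.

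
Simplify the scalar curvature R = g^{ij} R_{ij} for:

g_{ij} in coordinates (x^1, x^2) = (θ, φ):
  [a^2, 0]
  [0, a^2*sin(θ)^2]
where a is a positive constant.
Non-zero Christoffel symbols (Γ^k_{ij} = Γ^k_{ji}):
Γ^θ_{φ φ} = -sin(2*θ)/2
Γ^φ_{θ φ} = 1/tan(θ)
Ricci tensor (R_{ij} = R^k_{ikj}): R_{θθ} = 1, R_{θφ} = 0, R_{φφ} = sin(θ)^2
Inverse metric: g^{θθ} = 1/a^2, g^{φφ} = 1/(a^2*sin(θ)^2)
R = g^{ij} R_{ij} = (1/a^2)(1) + (1/(a^2*sin(θ)^2))(sin(θ)^2) = 2/a^2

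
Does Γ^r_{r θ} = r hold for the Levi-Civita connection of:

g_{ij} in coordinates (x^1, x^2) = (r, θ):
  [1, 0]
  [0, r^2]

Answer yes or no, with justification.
Γ^r_{r θ} = (1/2) g^{rr} (∂_r g_{rθ} + ∂_θ g_{rr} - ∂_r g_{rθ}) = (1/2)(1)((0) + (0) - (0)) = 0
This differs from the proposed value r.
No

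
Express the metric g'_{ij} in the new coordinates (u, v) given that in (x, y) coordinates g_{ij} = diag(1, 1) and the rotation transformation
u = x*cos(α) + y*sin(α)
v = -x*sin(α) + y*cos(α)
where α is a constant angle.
Invert the transformation: x = u*cos(α) - v*sin(α), y = u*sin(α) + v*cos(α)
g'_{ij} = (∂x^k/∂x'^i)(∂x^l/∂x'^j) g_{kl}; with g_{kl} = δ_{kl} this is Σ_k (∂x^k/∂x'^i)(∂x^k/∂x'^j).
Jacobian: ∂x/∂u = cos(α), ∂x/∂v = -sin(α), ∂y/∂u = sin(α), ∂y/∂v = cos(α)
g'_{uu} = (cos(α))(cos(α)) + (sin(α))(sin(α)) = 1
g'_{uv} = (cos(α))(-sin(α)) + (sin(α))(cos(α)) = 0
g'_{vv} = (-sin(α))(-sin(α)) + (cos(α))(cos(α)) = 1
g'_{ij} = diag(1, 1)
The Euclidean metric is invariant under rotations.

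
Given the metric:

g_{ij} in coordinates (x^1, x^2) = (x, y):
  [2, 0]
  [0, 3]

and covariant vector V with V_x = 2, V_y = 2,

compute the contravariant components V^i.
Inverse metric (diagonal): g^{xx} = 1/2, g^{yy} = 1/3
V^i = g^{ij} V_j:
V^x = (1/2)(2) + (0)(2) = 1
V^y = (0)(2) + (1/3)(2) = 2/3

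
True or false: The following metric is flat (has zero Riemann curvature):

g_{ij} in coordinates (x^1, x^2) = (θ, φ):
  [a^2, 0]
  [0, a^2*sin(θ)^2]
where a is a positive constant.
Non-zero Christoffel symbols:
Γ^θ_{φ φ} = -sin(2*θ)/2
Γ^φ_{θ φ} = 1/tan(θ)
Ricci tensor: R_{θθ} = 1, R_{θφ} = 0, R_{φφ} = sin(θ)^2
The Ricci tensor is non-zero, so the Riemann tensor is non-zero: not flat.
False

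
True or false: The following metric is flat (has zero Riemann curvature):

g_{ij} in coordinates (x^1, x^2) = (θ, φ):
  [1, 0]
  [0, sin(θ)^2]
Non-zero Christoffel symbols:
Γ^θ_{φ φ} = -sin(2*θ)/2
Γ^φ_{θ φ} = 1/tan(θ)
Ricci tensor: R_{θθ} = 1, R_{θφ} = 0, R_{φφ} = sin(θ)^2
The Ricci tensor is non-zero, so the Riemann tensor is non-zero: not flat.
False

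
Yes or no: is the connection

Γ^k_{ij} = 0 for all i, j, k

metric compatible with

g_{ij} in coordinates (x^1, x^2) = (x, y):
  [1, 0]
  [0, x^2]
Using ∇_k g_{ij} = ∂_k g_{ij} - Γ^m_{ki} g_{mj} - Γ^m_{kj} g_{im}:
∇_x g_{yy} = (2*x) - (0) - (0) = 2*x ≠ 0
So the connection is not metric compatible (it is not the Levi-Civita connection).
No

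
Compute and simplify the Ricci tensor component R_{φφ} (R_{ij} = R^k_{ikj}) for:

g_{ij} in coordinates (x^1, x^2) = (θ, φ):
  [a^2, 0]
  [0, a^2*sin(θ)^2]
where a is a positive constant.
Non-zero Christoffel symbols (Γ^k_{ij} = Γ^k_{ji}):
Γ^θ_{φ φ} = -sin(2*θ)/2
Γ^φ_{θ φ} = 1/tan(θ)
R^θ_{φ θ φ} = ∂_θ Γ^θ_{φ φ} - ∂_φ Γ^θ_{φ θ} + Γ^θ_{θ m} Γ^m_{φ φ} - Γ^θ_{φ m} Γ^m_{φ θ}
  = (-cos(2*θ)) - (0) + (0) - (-cos(θ)^2) = sin(θ)^2
R^φ_{φ φ φ} = 0 (a repeated index in an antisymmetric pair)
R_{φφ} = R^θ_{φ θ φ} + R^φ_{φ φ φ} = (sin(θ)^2) + (0) = sin(θ)^2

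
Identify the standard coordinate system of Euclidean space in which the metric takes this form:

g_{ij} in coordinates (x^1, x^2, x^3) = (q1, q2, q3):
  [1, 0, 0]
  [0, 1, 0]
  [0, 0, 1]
All components are constant and the metric is the identity, i.e. orthonormal rectilinear coordinates.
Cartesian (3D) coordinates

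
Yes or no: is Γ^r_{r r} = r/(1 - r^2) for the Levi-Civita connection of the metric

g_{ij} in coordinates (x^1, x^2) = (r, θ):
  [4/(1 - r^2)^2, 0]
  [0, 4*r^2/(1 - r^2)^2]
Γ^r_{r r} = (1/2) g^{rr} (∂_r g_{rr} + ∂_r g_{rr} - ∂_r g_{rr}) = (1/2)((1 - r^2)^2/4)((16*r/(1 - r^2)^3) + (16*r/(1 - r^2)^3) - (16*r/(1 - r^2)^3)) = 2*r/(1 - r^2)
This differs from the proposed value r/(1 - r^2).
No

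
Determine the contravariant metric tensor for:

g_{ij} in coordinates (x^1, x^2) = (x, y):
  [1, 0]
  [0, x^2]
The metric is diagonal, so g^{ij} is diagonal with entries 1/g_{ii}: diag(1, 1/(x^2)).
g^{ij}:
  [1, 0]
  [0, 1/x^2]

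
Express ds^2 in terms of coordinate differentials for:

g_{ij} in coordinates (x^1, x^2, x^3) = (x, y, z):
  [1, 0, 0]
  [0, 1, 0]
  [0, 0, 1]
ds^2 = g_{ij} dx^i dx^j; only the non-zero components contribute.
ds^2 = dx^2 + dy^2 + dz^2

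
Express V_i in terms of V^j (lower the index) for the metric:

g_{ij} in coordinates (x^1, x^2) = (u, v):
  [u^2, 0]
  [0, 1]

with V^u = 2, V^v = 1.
V_i = g_{ij} V^j:
V_u = (u^2)(2) + (0)(1) = 2*u^2
V_v = (0)(2) + (1)(1) = 1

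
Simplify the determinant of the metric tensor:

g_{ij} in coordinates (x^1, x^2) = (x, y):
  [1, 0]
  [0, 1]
For a 2×2 metric: det(g) = g_{11}·g_{22} - g_{12}·g_{21}
= (1)·(1) - (0)·(0)
= 1 - 0
det(g) = 1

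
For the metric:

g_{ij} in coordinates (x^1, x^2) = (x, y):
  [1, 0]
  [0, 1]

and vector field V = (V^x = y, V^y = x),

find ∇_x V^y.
All Christoffel symbols are zero.
∇_x V^y = ∂_x V^y + Γ^y_{x j} V^j
  = (1) + (0)(y) + (0)(x)
  = 1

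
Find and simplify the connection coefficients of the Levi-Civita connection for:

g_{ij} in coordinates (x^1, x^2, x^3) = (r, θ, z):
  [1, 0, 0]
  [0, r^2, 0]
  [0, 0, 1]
Using Γ^k_{ij} = (1/2) g^{km} (∂_i g_{mj} + ∂_j g_{mi} - ∂_m g_{ij}); the metric is diagonal, so only the m = k term contributes.
Non-zero symbols (using the symmetry Γ^k_{ij} = Γ^k_{ji}):
Γ^r_{θ θ} = (1/2) g^{rr} (∂_θ g_{rθ} + ∂_θ g_{rθ} - ∂_r g_{θθ}) = (1/2)(1)((0) + (0) - (2*r)) = -r
Γ^θ_{r θ} = (1/2) g^{θθ} (∂_r g_{θθ} + ∂_θ g_{θr} - ∂_θ g_{rθ}) = (1/2)(1/r^2)((2*r) + (0) - (0)) = 1/r
All other Christoffel symbols are zero.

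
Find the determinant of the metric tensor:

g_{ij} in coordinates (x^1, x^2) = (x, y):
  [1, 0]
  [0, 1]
For a 2×2 metric: det(g) = g_{11}·g_{22} - g_{12}·g_{21}
= (1)·(1) - (0)·(0)
= 1 - 0
det(g) = 1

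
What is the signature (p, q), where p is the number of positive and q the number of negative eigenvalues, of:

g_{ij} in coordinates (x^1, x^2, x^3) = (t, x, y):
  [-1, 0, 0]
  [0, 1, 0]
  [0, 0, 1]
The metric is diagonal, so its eigenvalues are the diagonal entries: -1, 1, 1 (at a generic point, where coordinate-dependent entries are positive).
2 positive, 1 negative.
(2, 1) - Lorentzian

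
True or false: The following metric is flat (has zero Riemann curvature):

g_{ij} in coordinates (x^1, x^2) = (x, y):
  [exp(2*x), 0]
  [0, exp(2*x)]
Non-zero Christoffel symbols:
Γ^x_{x x} = 1
Γ^x_{y y} = -1
Γ^y_{x y} = 1
Ricci tensor: R_{xx} = 0, R_{xy} = 0, R_{yy} = 0
All R_{ij} vanish; in 2 dimensions the Riemann tensor is fully determined by the Ricci tensor, so R^i_{jkl} = 0: the metric is flat (curvilinear coordinates on flat space).
True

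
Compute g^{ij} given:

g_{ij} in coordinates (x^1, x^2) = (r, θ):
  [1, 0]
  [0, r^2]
The metric is diagonal, so g^{ij} is diagonal with entries 1/g_{ii}: diag(1, 1/(r^2)).
g^{ij}:
  [1, 0]
  [0, 1/r^2]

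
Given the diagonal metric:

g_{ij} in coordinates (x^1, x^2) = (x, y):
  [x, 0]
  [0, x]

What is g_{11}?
With x^1 = x, x^2 = y, g_{11} = g_{xx} is the row-1, column-1 entry of the matrix.
g_{11} = x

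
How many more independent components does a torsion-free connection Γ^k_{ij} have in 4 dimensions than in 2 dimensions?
Independent components in n dimensions: n × n(n+1)/2 = n^2(n+1)/2.
4D: 4 × 10 = 40
2D: 2 × 3 = 6
Difference = 40 - 6 = 34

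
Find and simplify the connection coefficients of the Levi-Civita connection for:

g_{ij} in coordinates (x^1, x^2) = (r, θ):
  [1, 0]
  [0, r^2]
Using Γ^k_{ij} = (1/2) g^{km} (∂_i g_{mj} + ∂_j g_{mi} - ∂_m g_{ij}); the metric is diagonal, so only the m = k term contributes.
Non-zero symbols (using the symmetry Γ^k_{ij} = Γ^k_{ji}):
Γ^r_{θ θ} = (1/2) g^{rr} (∂_θ g_{rθ} + ∂_θ g_{rθ} - ∂_r g_{θθ}) = (1/2)(1)((0) + (0) - (2*r)) = -r
Γ^θ_{r θ} = (1/2) g^{θθ} (∂_r g_{θθ} + ∂_θ g_{θr} - ∂_θ g_{rθ}) = (1/2)(1/r^2)((2*r) + (0) - (0)) = 1/r
All other Christoffel symbols are zero.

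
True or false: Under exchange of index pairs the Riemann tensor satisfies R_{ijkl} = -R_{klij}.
The pair-exchange symmetry has a plus sign: R_{ijkl} = +R_{klij}.
False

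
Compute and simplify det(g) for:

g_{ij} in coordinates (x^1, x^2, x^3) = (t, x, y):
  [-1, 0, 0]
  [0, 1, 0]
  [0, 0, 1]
Diagonal metric: det(g) = g_{11}·g_{22}·g_{33}
= (-1)·(1)·(1)
det(g) = -1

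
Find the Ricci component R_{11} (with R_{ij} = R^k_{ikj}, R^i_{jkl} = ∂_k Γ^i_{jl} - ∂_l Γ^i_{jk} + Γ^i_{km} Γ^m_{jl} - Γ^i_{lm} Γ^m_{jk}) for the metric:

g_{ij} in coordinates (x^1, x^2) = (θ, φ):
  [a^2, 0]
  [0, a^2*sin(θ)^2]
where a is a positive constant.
Non-zero Christoffel symbols (Γ^k_{ij} = Γ^k_{ji}):
Γ^θ_{φ φ} = -sin(2*θ)/2
Γ^φ_{θ φ} = 1/tan(θ)
R^θ_{θ θ θ} = 0 (a repeated index in an antisymmetric pair)
R^φ_{θ φ θ} = ∂_φ Γ^φ_{θ θ} - ∂_θ Γ^φ_{θ φ} + Γ^φ_{φ m} Γ^m_{θ θ} - Γ^φ_{θ m} Γ^m_{θ φ}
  = (0) - (-1/sin(θ)^2) + (0) - (1/tan(θ)^2) = 1
R_{θθ} = R^θ_{θ θ θ} + R^φ_{θ φ θ} = (0) + (1) = 1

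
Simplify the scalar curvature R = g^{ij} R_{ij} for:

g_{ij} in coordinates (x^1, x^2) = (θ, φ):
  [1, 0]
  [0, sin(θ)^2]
Non-zero Christoffel symbols (Γ^k_{ij} = Γ^k_{ji}):
Γ^θ_{φ φ} = -sin(2*θ)/2
Γ^φ_{θ φ} = 1/tan(θ)
Ricci tensor (R_{ij} = R^k_{ikj}): R_{θθ} = 1, R_{θφ} = 0, R_{φφ} = sin(θ)^2
Inverse metric: g^{θθ} = 1, g^{φφ} = 1/sin(θ)^2
R = g^{ij} R_{ij} = (1)(1) + (1/sin(θ)^2)(sin(θ)^2) = 2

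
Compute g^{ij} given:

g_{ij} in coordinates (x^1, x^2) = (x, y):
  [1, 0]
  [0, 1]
The metric is diagonal, so g^{ij} is diagonal with entries 1/g_{ii}: diag(1, 1).
g^{ij}:
  [1, 0]
  [0, 1]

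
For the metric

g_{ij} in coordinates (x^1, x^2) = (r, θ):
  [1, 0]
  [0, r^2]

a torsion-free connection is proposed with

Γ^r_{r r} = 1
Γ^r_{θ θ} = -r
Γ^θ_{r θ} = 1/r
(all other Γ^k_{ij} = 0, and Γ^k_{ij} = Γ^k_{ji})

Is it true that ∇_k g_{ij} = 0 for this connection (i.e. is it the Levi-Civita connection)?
Using ∇_k g_{ij} = ∂_k g_{ij} - Γ^m_{ki} g_{mj} - Γ^m_{kj} g_{im}:
∇_r g_{rr} = (0) - (1) - (1) = -2 ≠ 0
So the connection is not metric compatible (it is not the Levi-Civita connection).
No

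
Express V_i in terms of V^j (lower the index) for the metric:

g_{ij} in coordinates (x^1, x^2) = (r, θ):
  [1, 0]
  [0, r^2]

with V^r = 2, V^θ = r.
V_i = g_{ij} V^j:
V_r = (1)(2) + (0)(r) = 2
V_θ = (0)(2) + (r^2)(r) = r^3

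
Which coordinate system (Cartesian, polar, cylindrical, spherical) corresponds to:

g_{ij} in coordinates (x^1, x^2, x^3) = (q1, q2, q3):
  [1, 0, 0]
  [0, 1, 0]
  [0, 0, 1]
All components are constant and the metric is the identity, i.e. orthonormal rectilinear coordinates.
Cartesian (3D) coordinates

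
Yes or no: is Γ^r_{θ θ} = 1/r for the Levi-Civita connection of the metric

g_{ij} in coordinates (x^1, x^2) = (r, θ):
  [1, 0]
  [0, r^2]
Γ^r_{θ θ} = (1/2) g^{rr} (∂_θ g_{rθ} + ∂_θ g_{rθ} - ∂_r g_{θθ}) = (1/2)(1)((0) + (0) - (2*r)) = -r
This differs from the proposed value 1/r.
No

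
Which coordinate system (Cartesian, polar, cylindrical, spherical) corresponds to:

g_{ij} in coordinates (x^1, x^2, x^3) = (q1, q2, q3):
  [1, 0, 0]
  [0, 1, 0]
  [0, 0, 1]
All components are constant and the metric is the identity, i.e. orthonormal rectilinear coordinates.
Cartesian (3D) coordinates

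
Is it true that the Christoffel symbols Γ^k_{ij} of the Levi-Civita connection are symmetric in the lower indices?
The Levi-Civita connection is torsion-free, which is exactly Γ^k_{ij} = Γ^k_{ji}.
Yes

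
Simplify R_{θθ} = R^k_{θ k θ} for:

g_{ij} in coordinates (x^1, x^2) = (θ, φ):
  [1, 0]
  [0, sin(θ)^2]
Non-zero Christoffel symbols (Γ^k_{ij} = Γ^k_{ji}):
Γ^θ_{φ φ} = -sin(2*θ)/2
Γ^φ_{θ φ} = 1/tan(θ)
R^θ_{θ θ θ} = 0 (a repeated index in an antisymmetric pair)
R^φ_{θ φ θ} = ∂_φ Γ^φ_{θ θ} - ∂_θ Γ^φ_{θ φ} + Γ^φ_{φ m} Γ^m_{θ θ} - Γ^φ_{θ m} Γ^m_{θ φ}
  = (0) - (-1/sin(θ)^2) + (0) - (1/tan(θ)^2) = 1
R_{θθ} = R^θ_{θ θ θ} + R^φ_{θ φ θ} = (0) + (1) = 1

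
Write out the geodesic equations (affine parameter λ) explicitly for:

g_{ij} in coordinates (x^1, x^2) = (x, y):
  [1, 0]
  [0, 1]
Geodesic equation: d^2x^k/dλ^2 + Γ^k_{ij} (dx^i/dλ)(dx^j/dλ) = 0.
All Christoffel symbols vanish, so the geodesics are straight lines:
d^2x/dλ^2 = 0
d^2y/dλ^2 = 0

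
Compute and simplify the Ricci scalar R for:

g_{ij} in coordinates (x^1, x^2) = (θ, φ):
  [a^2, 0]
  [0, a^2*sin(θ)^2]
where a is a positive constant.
Non-zero Christoffel symbols (Γ^k_{ij} = Γ^k_{ji}):
Γ^θ_{φ φ} = -sin(2*θ)/2
Γ^φ_{θ φ} = 1/tan(θ)
Ricci tensor (R_{ij} = R^k_{ikj}): R_{θθ} = 1, R_{θφ} = 0, R_{φφ} = sin(θ)^2
Inverse metric: g^{θθ} = 1/a^2, g^{φφ} = 1/(a^2*sin(θ)^2)
R = g^{ij} R_{ij} = (1/a^2)(1) + (1/(a^2*sin(θ)^2))(sin(θ)^2) = 2/a^2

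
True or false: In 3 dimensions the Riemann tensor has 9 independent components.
n^2(n^2-1)/12 = 9·8/12 = 6 independent components for n = 3.
False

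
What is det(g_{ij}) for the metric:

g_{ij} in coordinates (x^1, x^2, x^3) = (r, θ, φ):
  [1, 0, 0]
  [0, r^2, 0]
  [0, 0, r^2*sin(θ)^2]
Diagonal metric: det(g) = g_{11}·g_{22}·g_{33}
= (1)·(r^2)·(r^2*sin(θ)^2)
det(g) = r^4*sin(θ)^2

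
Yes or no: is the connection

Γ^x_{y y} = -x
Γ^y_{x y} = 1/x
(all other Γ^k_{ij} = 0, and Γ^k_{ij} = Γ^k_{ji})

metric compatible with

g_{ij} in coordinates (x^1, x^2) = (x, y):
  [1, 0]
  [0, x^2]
Using ∇_k g_{ij} = ∂_k g_{ij} - Γ^m_{ki} g_{mj} - Γ^m_{kj} g_{im}:
e.g. ∇_x g_{yy} = (2*x) - (x) - (x) = 0
Every component ∇_k g_{ij} vanishes: the connection is metric compatible.
Yes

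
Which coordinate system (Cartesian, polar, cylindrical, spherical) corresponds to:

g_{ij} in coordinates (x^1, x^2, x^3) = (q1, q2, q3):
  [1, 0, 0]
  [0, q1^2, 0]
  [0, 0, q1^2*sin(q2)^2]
The line element ds^2 = dq1^2 + q1^2 dq2^2 + q1^2 sin(q2)^2 dq3^2 is dr^2 + r^2 dθ^2 + r^2 sin(θ)^2 dφ^2 with q1 = r, q2 = θ, q3 = φ.
spherical coordinates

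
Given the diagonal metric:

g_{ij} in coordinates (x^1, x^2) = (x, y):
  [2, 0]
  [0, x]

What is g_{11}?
With x^1 = x, x^2 = y, g_{11} = g_{xx} is the row-1, column-1 entry of the matrix.
g_{11} = 2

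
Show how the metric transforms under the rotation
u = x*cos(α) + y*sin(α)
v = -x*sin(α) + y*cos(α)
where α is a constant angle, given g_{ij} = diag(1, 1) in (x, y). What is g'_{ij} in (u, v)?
Invert the transformation: x = u*cos(α) - v*sin(α), y = u*sin(α) + v*cos(α)
g'_{ij} = (∂x^k/∂x'^i)(∂x^l/∂x'^j) g_{kl}; with g_{kl} = δ_{kl} this is Σ_k (∂x^k/∂x'^i)(∂x^k/∂x'^j).
Jacobian: ∂x/∂u = cos(α), ∂x/∂v = -sin(α), ∂y/∂u = sin(α), ∂y/∂v = cos(α)
g'_{uu} = (cos(α))(cos(α)) + (sin(α))(sin(α)) = 1
g'_{uv} = (cos(α))(-sin(α)) + (sin(α))(cos(α)) = 0
g'_{vv} = (-sin(α))(-sin(α)) + (cos(α))(cos(α)) = 1
g'_{ij} = diag(1, 1)
The Euclidean metric is invariant under rotations.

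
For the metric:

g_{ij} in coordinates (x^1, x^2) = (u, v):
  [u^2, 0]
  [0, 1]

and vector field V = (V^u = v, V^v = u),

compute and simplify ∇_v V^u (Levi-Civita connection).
Non-zero Christoffel symbols:
Γ^u_{u u} = 1/u
∇_v V^u = ∂_v V^u + Γ^u_{v j} V^j
  = (1) + (0)(v) + (0)(u)
  = 1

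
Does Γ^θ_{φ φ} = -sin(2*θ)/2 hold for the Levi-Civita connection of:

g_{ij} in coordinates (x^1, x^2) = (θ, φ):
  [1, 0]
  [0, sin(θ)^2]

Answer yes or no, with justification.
Γ^θ_{φ φ} = (1/2) g^{θθ} (∂_φ g_{θφ} + ∂_φ g_{θφ} - ∂_θ g_{φφ}) = (1/2)(1)((0) + (0) - (sin(2*θ))) = -sin(2*θ)/2
This equals the proposed value -sin(2*θ)/2.
Yes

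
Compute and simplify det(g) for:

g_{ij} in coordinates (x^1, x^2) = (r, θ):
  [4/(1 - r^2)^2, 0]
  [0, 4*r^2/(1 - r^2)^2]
For a 2×2 metric: det(g) = g_{11}·g_{22} - g_{12}·g_{21}
= (4/(1 - r^2)^2)·(4*r^2/(1 - r^2)^2) - (0)·(0)
= 16*r^2/(1 - r^2)^4 - 0
det(g) = 16*r^2/(1 - r^2)^4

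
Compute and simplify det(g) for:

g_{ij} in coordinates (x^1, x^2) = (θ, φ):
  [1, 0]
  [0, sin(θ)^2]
For a 2×2 metric: det(g) = g_{11}·g_{22} - g_{12}·g_{21}
= (1)·(sin(θ)^2) - (0)·(0)
= sin(θ)^2 - 0
det(g) = sin(θ)^2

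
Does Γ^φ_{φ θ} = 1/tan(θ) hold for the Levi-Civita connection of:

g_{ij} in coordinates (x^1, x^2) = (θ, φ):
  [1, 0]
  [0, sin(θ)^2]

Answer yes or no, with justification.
Γ^φ_{φ θ} = (1/2) g^{φφ} (∂_φ g_{φθ} + ∂_θ g_{φφ} - ∂_φ g_{φθ}) = (1/2)(1/sin(θ)^2)((0) + (sin(2*θ)) - (0)) = 1/tan(θ)
This equals the proposed value 1/tan(θ).
Yes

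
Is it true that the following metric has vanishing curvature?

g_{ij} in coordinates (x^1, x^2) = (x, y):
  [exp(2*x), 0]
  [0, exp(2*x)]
Non-zero Christoffel symbols:
Γ^x_{x x} = 1
Γ^x_{y y} = -1
Γ^y_{x y} = 1
Ricci tensor: R_{xx} = 0, R_{xy} = 0, R_{yy} = 0
All R_{ij} vanish; in 2 dimensions the Riemann tensor is fully determined by the Ricci tensor, so R^i_{jkl} = 0: the metric is flat (curvilinear coordinates on flat space).
Yes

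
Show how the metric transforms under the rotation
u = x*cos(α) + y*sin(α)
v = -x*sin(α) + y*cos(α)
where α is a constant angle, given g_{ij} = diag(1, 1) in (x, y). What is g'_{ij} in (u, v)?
Invert the transformation: x = u*cos(α) - v*sin(α), y = u*sin(α) + v*cos(α)
g'_{ij} = (∂x^k/∂x'^i)(∂x^l/∂x'^j) g_{kl}; with g_{kl} = δ_{kl} this is Σ_k (∂x^k/∂x'^i)(∂x^k/∂x'^j).
Jacobian: ∂x/∂u = cos(α), ∂x/∂v = -sin(α), ∂y/∂u = sin(α), ∂y/∂v = cos(α)
g'_{uu} = (cos(α))(cos(α)) + (sin(α))(sin(α)) = 1
g'_{uv} = (cos(α))(-sin(α)) + (sin(α))(cos(α)) = 0
g'_{vv} = (-sin(α))(-sin(α)) + (cos(α))(cos(α)) = 1
g'_{ij} = diag(1, 1)
The Euclidean metric is invariant under rotations.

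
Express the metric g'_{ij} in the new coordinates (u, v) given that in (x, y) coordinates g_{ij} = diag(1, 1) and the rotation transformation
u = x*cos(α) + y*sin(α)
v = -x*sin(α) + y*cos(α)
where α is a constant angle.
Invert the transformation: x = u*cos(α) - v*sin(α), y = u*sin(α) + v*cos(α)
g'_{ij} = (∂x^k/∂x'^i)(∂x^l/∂x'^j) g_{kl}; with g_{kl} = δ_{kl} this is Σ_k (∂x^k/∂x'^i)(∂x^k/∂x'^j).
Jacobian: ∂x/∂u = cos(α), ∂x/∂v = -sin(α), ∂y/∂u = sin(α), ∂y/∂v = cos(α)
g'_{uu} = (cos(α))(cos(α)) + (sin(α))(sin(α)) = 1
g'_{uv} = (cos(α))(-sin(α)) + (sin(α))(cos(α)) = 0
g'_{vv} = (-sin(α))(-sin(α)) + (cos(α))(cos(α)) = 1
g'_{ij} = diag(1, 1)
The Euclidean metric is invariant under rotations.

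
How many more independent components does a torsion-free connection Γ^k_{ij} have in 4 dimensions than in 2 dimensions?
Independent components in n dimensions: n × n(n+1)/2 = n^2(n+1)/2.
4D: 4 × 10 = 40
2D: 2 × 3 = 6
Difference = 40 - 6 = 34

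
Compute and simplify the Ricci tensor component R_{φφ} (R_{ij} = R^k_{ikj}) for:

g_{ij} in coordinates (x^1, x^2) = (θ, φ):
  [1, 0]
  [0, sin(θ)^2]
Non-zero Christoffel symbols (Γ^k_{ij} = Γ^k_{ji}):
Γ^θ_{φ φ} = -sin(2*θ)/2
Γ^φ_{θ φ} = 1/tan(θ)
R^θ_{φ θ φ} = ∂_θ Γ^θ_{φ φ} - ∂_φ Γ^θ_{φ θ} + Γ^θ_{θ m} Γ^m_{φ φ} - Γ^θ_{φ m} Γ^m_{φ θ}
  = (-cos(2*θ)) - (0) + (0) - (-cos(θ)^2) = sin(θ)^2
R^φ_{φ φ φ} = 0 (a repeated index in an antisymmetric pair)
R_{φφ} = R^θ_{φ θ φ} + R^φ_{φ φ φ} = (sin(θ)^2) + (0) = sin(θ)^2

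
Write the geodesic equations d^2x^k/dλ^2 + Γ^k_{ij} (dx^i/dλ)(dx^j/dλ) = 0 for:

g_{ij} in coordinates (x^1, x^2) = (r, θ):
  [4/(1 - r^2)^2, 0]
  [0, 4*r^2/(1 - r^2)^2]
Geodesic equation: d^2x^k/dλ^2 + Γ^k_{ij} (dx^i/dλ)(dx^j/dλ) = 0.
Non-zero Christoffel symbols:
Γ^r_{r r} = 2*r/(1 - r^2)
Γ^r_{θ θ} = (r^3 + r)/(r^2 - 1)
Γ^θ_{r θ} = (-r^2 - 1)/(r^3 - r)
Substituting (the symmetric pair Γ^k_{ij}, Γ^k_{ji} combines into a factor 2):
d^2r/dλ^2 + (2*r/(1 - r^2)) (dr/dλ)^2 + ((r^3 + r)/(r^2 - 1)) (dθ/dλ)^2 = 0
d^2θ/dλ^2 + ((-2*r^2 - 2)/(r^3 - r)) (dr/dλ)(dθ/dλ) = 0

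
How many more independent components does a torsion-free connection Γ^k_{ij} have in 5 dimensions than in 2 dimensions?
Independent components in n dimensions: n × n(n+1)/2 = n^2(n+1)/2.
5D: 5 × 15 = 75
2D: 2 × 3 = 6
Difference = 75 - 6 = 69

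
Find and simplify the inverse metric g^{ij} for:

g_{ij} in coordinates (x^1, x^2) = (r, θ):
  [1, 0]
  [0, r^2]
The metric is diagonal, so g^{ij} is diagonal with entries 1/g_{ii}: diag(1, 1/(r^2)).
g^{ij}:
  [1, 0]
  [0, 1/r^2]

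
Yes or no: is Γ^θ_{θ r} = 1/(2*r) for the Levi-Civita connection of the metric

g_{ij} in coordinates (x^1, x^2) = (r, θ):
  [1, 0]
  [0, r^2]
Γ^θ_{θ r} = (1/2) g^{θθ} (∂_θ g_{θr} + ∂_r g_{θθ} - ∂_θ g_{θr}) = (1/2)(1/r^2)((0) + (2*r) - (0)) = 1/r
This differs from the proposed value 1/(2*r).
No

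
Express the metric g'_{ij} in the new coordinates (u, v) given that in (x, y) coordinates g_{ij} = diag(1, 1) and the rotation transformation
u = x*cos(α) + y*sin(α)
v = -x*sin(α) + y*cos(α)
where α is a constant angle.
Invert the transformation: x = u*cos(α) - v*sin(α), y = u*sin(α) + v*cos(α)
g'_{ij} = (∂x^k/∂x'^i)(∂x^l/∂x'^j) g_{kl}; with g_{kl} = δ_{kl} this is Σ_k (∂x^k/∂x'^i)(∂x^k/∂x'^j).
Jacobian: ∂x/∂u = cos(α), ∂x/∂v = -sin(α), ∂y/∂u = sin(α), ∂y/∂v = cos(α)
g'_{uu} = (cos(α))(cos(α)) + (sin(α))(sin(α)) = 1
g'_{uv} = (cos(α))(-sin(α)) + (sin(α))(cos(α)) = 0
g'_{vv} = (-sin(α))(-sin(α)) + (cos(α))(cos(α)) = 1
g'_{ij} = diag(1, 1)
The Euclidean metric is invariant under rotations.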